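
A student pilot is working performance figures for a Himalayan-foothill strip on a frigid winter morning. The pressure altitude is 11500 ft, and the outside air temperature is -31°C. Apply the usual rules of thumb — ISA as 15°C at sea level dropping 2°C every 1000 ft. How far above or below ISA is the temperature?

ISA-23°C

ISA temperature at 11500 ft = 15 − 2 × (11500/1000) = -8°C.
Deviation = OAT − ISA = -31 − (-8) = -23°C.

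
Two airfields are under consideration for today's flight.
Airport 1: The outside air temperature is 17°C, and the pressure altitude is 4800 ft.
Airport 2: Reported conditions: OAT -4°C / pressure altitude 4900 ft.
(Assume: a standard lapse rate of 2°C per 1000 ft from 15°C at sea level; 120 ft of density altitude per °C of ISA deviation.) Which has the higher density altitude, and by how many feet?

Airport 1 by 2396 ft

Airport 1: ISA temp = 5.4°C, deviation +11.6°C, DA = 4800 + 120 × 11.6 = 6192 ft.
Airport 2: ISA temp = 5.2°C, deviation -9.2°C, DA = 4900 + 120 × (-9.2) = 3796 ft.
Airport 1 is higher by 6192 − 3796 = 2396 ft.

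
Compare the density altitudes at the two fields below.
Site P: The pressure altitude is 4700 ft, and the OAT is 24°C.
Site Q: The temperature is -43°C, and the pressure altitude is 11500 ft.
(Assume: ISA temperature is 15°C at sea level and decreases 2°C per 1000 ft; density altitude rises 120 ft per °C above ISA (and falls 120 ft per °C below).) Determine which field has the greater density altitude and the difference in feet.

Site Q by 392 ft

Site P: ISA temp = 5.6°C, deviation +18.4°C, DA = 4700 + 120 × 18.4 = 6908 ft.
Site Q: ISA temp = -8°C, deviation -35°C, DA = 11500 + 120 × (-35) = 7300 ft.
Site Q is higher by 7300 − 6908 = 392 ft.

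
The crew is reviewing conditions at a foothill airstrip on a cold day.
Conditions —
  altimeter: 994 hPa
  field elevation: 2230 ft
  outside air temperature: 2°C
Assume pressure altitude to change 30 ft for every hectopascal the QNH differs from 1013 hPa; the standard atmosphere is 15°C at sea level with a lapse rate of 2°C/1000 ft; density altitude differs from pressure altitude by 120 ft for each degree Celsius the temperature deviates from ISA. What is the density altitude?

Pressure altitude = 2230 + (1013 − 994) × 30 = 2230 + (+570) = 2800 ft.
ISA temperature at 2800 ft = 15 − 2 × (2800/1000) = 9.4°C.
ISA deviation = 2 − 9.4 = -7.4°C.
Density altitude = 2800 + 120 × (-7.4) = 1912 ft.

1912 ft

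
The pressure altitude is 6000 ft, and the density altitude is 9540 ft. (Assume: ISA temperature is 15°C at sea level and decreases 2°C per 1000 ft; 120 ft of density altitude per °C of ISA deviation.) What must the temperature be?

Density altitude − pressure altitude = 9540 − 6000 = +3540 ft.
At 120 ft/°C that is an ISA deviation of 3540/120 = +29.5°C.
ISA temperature at 6000 ft = 15 − 2 × (6000/1000) = 3°C.
OAT = ISA + deviation = 3 + (+29.5) = 32.5°C.

32.5°C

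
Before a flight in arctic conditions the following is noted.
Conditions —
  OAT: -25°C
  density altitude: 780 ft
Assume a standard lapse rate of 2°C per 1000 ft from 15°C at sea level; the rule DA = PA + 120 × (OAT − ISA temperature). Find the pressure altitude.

4500 ft

DA = PA + 120 × (OAT − (15 − 2·PA/1000)) = PA + 120·OAT − 1800 + 0.24·PA = 1.24·PA + 120·OAT − 1800.
So 1.24·PA = 780 − 120 × (-25) + 1800 = 5580.
PA = 5580 / 1.24 = 4500 ft.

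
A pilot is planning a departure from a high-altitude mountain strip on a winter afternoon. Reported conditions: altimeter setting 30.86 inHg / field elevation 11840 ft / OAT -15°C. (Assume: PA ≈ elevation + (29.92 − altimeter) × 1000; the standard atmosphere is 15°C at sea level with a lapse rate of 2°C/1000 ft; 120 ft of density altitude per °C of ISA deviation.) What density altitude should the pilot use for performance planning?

Pressure altitude = 11840 + (29.92 − 30.86) × 1000 = 11840 + (-940) = 10900 ft.
ISA temperature at 10900 ft = 15 − 2 × (10900/1000) = -6.8°C.
ISA deviation = -15 − (-6.8) = -8.2°C.
Density altitude = 10900 + 120 × (-8.2) = 9916 ft.

9916 ft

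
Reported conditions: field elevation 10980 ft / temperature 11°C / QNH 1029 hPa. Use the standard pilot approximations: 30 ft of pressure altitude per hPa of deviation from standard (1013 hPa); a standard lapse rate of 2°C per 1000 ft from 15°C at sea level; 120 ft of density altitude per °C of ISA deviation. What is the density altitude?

Pressure altitude = 10980 + (1013 − 1029) × 30 = 10980 + (-480) = 10500 ft.
ISA temperature at 10500 ft = 15 − 2 × (10500/1000) = -6°C.
ISA deviation = 11 − (-6) = +17°C.
Density altitude = 10500 + 120 × (17) = 12540 ft.

12540 ft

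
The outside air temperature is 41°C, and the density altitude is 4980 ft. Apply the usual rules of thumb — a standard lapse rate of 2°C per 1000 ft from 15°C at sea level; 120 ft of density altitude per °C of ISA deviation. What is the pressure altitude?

DA = PA + 120 × (OAT − (15 − 2·PA/1000)) = PA + 120·OAT − 1800 + 0.24·PA = 1.24·PA + 120·OAT − 1800.
So 1.24·PA = 4980 − 120 × 41 + 1800 = 1860.
PA = 1860 / 1.24 = 1500 ft.

1500 ft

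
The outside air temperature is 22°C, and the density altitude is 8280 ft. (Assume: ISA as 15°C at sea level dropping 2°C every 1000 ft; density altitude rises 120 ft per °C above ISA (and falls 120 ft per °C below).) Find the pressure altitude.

DA = PA + 120 × (OAT − (15 − 2·PA/1000)) = PA + 120·OAT − 1800 + 0.24·PA = 1.24·PA + 120·OAT − 1800.
So 1.24·PA = 8280 − 120 × 22 + 1800 = 7440.
PA = 7440 / 1.24 = 6000 ft.

6000 ft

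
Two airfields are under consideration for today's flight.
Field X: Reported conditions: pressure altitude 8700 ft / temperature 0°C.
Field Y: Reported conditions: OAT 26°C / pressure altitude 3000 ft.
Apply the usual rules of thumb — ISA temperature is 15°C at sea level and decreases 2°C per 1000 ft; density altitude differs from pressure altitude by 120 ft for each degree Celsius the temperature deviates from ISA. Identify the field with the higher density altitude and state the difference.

Field X: ISA temp = -2.4°C, deviation +2.4°C, DA = 8700 + 120 × 2.4 = 8988 ft.
Field Y: ISA temp = 9°C, deviation +17°C, DA = 3000 + 120 × 17 = 5040 ft.
Field X is higher by 8988 − 5040 = 3948 ft.

Field X by 3948 ft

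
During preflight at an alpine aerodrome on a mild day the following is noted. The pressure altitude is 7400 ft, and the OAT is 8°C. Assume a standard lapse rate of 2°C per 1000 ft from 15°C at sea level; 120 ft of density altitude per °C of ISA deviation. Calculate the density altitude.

ISA temperature at 7400 ft = 15 − 2 × (7400/1000) = 0.2°C.
ISA deviation = 8 − 0.2 = +7.8°C.
Density altitude = 7400 + 120 × (7.8) = 7400 + (+936) = 8336 ft.

8336 ft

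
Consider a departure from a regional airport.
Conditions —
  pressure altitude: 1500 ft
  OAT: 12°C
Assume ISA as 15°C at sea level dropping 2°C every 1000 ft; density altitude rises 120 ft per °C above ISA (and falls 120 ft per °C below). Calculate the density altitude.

1500 ft

ISA temperature at 1500 ft = 15 − 2 × (1500/1000) = 12°C.
ISA deviation = 12 − 12 = 0°C.
Density altitude = 1500 + 120 × (0) = 1500 + (0) = 1500 ft.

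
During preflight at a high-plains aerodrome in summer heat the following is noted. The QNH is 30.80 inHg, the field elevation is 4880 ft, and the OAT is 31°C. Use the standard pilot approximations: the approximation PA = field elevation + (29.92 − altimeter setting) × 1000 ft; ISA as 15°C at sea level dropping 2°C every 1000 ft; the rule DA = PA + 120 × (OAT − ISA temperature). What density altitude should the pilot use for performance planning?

Pressure altitude = 4880 + (29.92 − 30.80) × 1000 = 4880 + (-880) = 4000 ft.
ISA temperature at 4000 ft = 15 − 2 × (4000/1000) = 7°C.
ISA deviation = 31 − 7 = +24°C.
Density altitude = 4000 + 120 × (24) = 6880 ft.

6880 ft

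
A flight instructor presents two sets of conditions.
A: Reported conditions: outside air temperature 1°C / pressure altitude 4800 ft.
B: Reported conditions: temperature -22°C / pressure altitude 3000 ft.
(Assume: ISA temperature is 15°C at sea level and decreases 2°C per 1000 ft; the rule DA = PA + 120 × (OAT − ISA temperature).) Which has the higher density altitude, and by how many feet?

A by 4992 ft

A: ISA temp = 5.4°C, deviation -4.4°C, DA = 4800 + 120 × (-4.4) = 4272 ft.
B: ISA temp = 9°C, deviation -31°C, DA = 3000 + 120 × (-31) = -720 ft.
A is higher by 4272 − (-720) = 4992 ft.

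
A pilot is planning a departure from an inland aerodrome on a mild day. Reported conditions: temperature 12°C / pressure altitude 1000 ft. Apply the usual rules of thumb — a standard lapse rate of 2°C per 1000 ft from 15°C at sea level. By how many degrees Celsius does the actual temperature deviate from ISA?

ISA temperature at 1000 ft = 15 − 2 × (1000/1000) = 13°C.
Deviation = OAT − ISA = 12 − 13 = -1°C.

ISA-1°C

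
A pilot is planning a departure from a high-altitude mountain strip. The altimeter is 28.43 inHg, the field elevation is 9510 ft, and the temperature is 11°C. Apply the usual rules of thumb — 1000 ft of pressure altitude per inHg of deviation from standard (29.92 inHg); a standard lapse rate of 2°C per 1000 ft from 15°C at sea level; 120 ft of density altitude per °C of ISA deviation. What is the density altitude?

Pressure altitude = 9510 + (29.92 − 28.43) × 1000 = 9510 + (+1490) = 11000 ft.
ISA temperature at 11000 ft = 15 − 2 × (11000/1000) = -7°C.
ISA deviation = 11 − (-7) = +18°C.
Density altitude = 11000 + 120 × (18) = 13160 ft.

13160 ft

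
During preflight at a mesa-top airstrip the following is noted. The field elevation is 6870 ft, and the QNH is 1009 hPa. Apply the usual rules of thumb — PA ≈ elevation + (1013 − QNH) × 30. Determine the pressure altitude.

Pressure correction = (1013 − 1009) × 30 = +120 ft.
Pressure altitude = 6870 + (+120) = 6990 ft.

6990 ft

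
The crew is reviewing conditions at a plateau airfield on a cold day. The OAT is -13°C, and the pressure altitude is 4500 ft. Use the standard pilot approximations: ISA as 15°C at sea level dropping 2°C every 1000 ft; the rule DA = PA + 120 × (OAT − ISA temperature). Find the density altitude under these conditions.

ISA temperature at 4500 ft = 15 − 2 × (4500/1000) = 6°C.
ISA deviation = -13 − 6 = -19°C.
Density altitude = 4500 + 120 × (-19) = 4500 + (-2280) = 2220 ft.

2220 ft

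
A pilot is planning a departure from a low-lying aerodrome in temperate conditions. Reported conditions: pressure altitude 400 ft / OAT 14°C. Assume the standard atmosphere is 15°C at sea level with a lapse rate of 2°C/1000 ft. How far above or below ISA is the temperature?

ISA temperature at 400 ft = 15 − 2 × (400/1000) = 14.2°C.
Deviation = OAT − ISA = 14 − 14.2 = -0.2°C.

ISA-0.2°C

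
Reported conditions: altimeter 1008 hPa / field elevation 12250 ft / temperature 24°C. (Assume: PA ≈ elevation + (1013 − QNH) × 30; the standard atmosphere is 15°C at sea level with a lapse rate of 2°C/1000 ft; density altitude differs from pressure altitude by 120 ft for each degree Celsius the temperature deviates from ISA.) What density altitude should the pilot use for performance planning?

Pressure altitude = 12250 + (1013 − 1008) × 30 = 12250 + (+150) = 12400 ft.
ISA temperature at 12400 ft = 15 − 2 × (12400/1000) = -9.8°C.
ISA deviation = 24 − (-9.8) = +33.8°C.
Density altitude = 12400 + 120 × (33.8) = 16456 ft.

16456 ft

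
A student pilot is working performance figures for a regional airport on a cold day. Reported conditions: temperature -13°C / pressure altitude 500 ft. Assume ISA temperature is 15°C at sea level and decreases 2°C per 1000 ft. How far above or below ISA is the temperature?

ISA-27°C

ISA temperature at 500 ft = 15 − 2 × (500/1000) = 14°C.
Deviation = OAT − ISA = -13 − 14 = -27°C.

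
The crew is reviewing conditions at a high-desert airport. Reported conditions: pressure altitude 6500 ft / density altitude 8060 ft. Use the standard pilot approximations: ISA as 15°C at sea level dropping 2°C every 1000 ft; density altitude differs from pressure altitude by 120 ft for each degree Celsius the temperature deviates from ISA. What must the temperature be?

15°C

Density altitude − pressure altitude = 8060 − 6500 = +1560 ft.
At 120 ft/°C that is an ISA deviation of 1560/120 = +13°C.
ISA temperature at 6500 ft = 15 − 2 × (6500/1000) = 2°C.
OAT = ISA + deviation = 2 + (+13) = 15°C.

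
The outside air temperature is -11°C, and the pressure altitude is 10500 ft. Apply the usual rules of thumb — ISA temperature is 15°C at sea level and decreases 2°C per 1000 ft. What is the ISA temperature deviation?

ISA-5°C

ISA temperature at 10500 ft = 15 − 2 × (10500/1000) = -6°C.
Deviation = OAT − ISA = -11 − (-6) = -5°C.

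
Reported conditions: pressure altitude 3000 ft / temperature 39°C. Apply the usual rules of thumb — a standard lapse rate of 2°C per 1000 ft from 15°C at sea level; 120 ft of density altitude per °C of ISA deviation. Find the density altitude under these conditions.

6600 ft

ISA temperature at 3000 ft = 15 − 2 × (3000/1000) = 9°C.
ISA deviation = 39 − 9 = +30°C.
Density altitude = 3000 + 120 × (30) = 3000 + (+3600) = 6600 ft.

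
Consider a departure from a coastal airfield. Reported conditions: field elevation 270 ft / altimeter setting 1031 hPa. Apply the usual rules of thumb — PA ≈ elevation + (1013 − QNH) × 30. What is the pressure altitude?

-270 ft

Pressure correction = (1013 − 1031) × 30 = -540 ft.
Pressure altitude = 270 + (-540) = -270 ft.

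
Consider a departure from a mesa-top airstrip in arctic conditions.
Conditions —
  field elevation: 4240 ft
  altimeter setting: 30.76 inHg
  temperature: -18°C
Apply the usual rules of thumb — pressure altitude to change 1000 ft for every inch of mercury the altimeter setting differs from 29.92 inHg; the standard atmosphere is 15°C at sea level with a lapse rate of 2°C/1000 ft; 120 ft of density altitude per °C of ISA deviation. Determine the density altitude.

256 ft

Pressure altitude = 4240 + (29.92 − 30.76) × 1000 = 4240 + (-840) = 3400 ft.
ISA temperature at 3400 ft = 15 − 2 × (3400/1000) = 8.2°C.
ISA deviation = -18 − 8.2 = -26.2°C.
Density altitude = 3400 + 120 × (-26.2) = 256 ft.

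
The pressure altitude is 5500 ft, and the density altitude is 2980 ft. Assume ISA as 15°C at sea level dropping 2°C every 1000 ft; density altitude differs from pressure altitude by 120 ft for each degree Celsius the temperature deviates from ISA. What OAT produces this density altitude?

Density altitude − pressure altitude = 2980 − 5500 = -2520 ft.
At 120 ft/°C that is an ISA deviation of -2520/120 = -21°C.
ISA temperature at 5500 ft = 15 − 2 × (5500/1000) = 4°C.
OAT = ISA + deviation = 4 + (-21) = -17°C.

-17°C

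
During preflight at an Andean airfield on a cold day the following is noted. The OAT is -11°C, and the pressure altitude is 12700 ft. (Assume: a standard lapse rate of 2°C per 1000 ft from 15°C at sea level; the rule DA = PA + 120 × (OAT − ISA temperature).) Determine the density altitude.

12628 ft

ISA temperature at 12700 ft = 15 − 2 × (12700/1000) = -10.4°C.
ISA deviation = -11 − (-10.4) = -0.6°C.
Density altitude = 12700 + 120 × (-0.6) = 12700 + (-72) = 12628 ft.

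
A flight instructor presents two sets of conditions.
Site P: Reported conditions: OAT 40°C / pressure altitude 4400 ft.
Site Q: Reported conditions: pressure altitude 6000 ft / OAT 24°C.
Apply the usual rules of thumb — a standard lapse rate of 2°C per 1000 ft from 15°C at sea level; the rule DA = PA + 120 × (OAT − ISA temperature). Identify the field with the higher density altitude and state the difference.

Site Q by 64 ft

Site P: ISA temp = 6.2°C, deviation +33.8°C, DA = 4400 + 120 × 33.8 = 8456 ft.
Site Q: ISA temp = 3°C, deviation +21°C, DA = 6000 + 120 × 21 = 8520 ft.
Site Q is higher by 8520 − 8456 = 64 ft.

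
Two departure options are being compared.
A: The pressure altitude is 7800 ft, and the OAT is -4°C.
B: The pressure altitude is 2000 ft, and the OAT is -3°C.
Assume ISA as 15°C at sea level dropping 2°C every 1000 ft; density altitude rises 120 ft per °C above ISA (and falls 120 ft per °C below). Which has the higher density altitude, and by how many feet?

A: ISA temp = -0.6°C, deviation -3.4°C, DA = 7800 + 120 × (-3.4) = 7392 ft.
B: ISA temp = 11°C, deviation -14°C, DA = 2000 + 120 × (-14) = 320 ft.
A is higher by 7392 − 320 = 7072 ft.

A by 7072 ft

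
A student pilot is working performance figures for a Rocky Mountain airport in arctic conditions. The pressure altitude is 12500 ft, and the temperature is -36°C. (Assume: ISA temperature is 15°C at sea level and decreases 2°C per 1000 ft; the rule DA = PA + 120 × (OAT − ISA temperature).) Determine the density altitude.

9380 ft

ISA temperature at 12500 ft = 15 − 2 × (12500/1000) = -10°C.
ISA deviation = -36 − (-10) = -26°C.
Density altitude = 12500 + 120 × (-26) = 12500 + (-3120) = 9380 ft.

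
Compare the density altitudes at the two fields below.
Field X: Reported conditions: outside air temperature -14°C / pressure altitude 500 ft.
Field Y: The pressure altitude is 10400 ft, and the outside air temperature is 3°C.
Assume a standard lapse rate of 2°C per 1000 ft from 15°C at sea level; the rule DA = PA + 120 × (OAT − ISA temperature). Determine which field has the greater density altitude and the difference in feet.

Field Y by 14316 ft

Field X: ISA temp = 14°C, deviation -28°C, DA = 500 + 120 × (-28) = -2860 ft.
Field Y: ISA temp = -5.8°C, deviation +8.8°C, DA = 10400 + 120 × 8.8 = 11456 ft.
Field Y is higher by 11456 − (-2860) = 14316 ft.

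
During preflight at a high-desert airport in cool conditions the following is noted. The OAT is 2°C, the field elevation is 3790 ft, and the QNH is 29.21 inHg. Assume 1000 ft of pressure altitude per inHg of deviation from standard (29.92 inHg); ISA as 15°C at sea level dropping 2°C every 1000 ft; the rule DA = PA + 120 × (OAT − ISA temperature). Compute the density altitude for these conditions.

Pressure altitude = 3790 + (29.92 − 29.21) × 1000 = 3790 + (+710) = 4500 ft.
ISA temperature at 4500 ft = 15 − 2 × (4500/1000) = 6°C.
ISA deviation = 2 − 6 = -4°C.
Density altitude = 4500 + 120 × (-4) = 4020 ft.

4020 ft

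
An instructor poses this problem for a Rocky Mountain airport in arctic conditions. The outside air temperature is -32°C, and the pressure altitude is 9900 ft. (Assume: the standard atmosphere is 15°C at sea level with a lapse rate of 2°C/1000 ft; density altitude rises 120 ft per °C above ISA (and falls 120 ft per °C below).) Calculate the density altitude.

6636 ft

ISA temperature at 9900 ft = 15 − 2 × (9900/1000) = -4.8°C.
ISA deviation = -32 − (-4.8) = -27.2°C.
Density altitude = 9900 + 120 × (-27.2) = 9900 + (-3264) = 6636 ft.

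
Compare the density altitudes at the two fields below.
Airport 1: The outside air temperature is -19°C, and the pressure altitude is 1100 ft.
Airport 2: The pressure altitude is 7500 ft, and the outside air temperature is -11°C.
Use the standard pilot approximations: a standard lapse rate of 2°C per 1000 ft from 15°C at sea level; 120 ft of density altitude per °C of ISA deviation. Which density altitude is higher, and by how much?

Airport 1: ISA temp = 12.8°C, deviation -31.8°C, DA = 1100 + 120 × (-31.8) = -2716 ft.
Airport 2: ISA temp = 0°C, deviation -11°C, DA = 7500 + 120 × (-11) = 6180 ft.
Airport 2 is higher by 6180 − (-2716) = 8896 ft.

Airport 2 by 8896 ft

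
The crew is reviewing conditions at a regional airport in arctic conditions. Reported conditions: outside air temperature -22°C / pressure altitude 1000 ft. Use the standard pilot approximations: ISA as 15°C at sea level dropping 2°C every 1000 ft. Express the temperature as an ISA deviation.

ISA temperature at 1000 ft = 15 − 2 × (1000/1000) = 13°C.
Deviation = OAT − ISA = -22 − 13 = -35°C.

ISA-35°C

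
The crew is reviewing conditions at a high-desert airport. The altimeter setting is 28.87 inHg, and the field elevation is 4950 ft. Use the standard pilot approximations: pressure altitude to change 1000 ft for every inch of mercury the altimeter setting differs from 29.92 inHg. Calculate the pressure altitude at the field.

6000 ft

Pressure correction = (29.92 − 28.87) × 1000 = +1050 ft.
Pressure altitude = 4950 + (+1050) = 6000 ft.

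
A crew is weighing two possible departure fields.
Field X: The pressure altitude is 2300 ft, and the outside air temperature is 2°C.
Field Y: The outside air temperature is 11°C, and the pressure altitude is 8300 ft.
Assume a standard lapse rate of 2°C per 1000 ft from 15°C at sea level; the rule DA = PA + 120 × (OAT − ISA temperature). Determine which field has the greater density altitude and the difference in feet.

Field X: ISA temp = 10.4°C, deviation -8.4°C, DA = 2300 + 120 × (-8.4) = 1292 ft.
Field Y: ISA temp = -1.6°C, deviation +12.6°C, DA = 8300 + 120 × 12.6 = 9812 ft.
Field Y is higher by 9812 − 1292 = 8520 ft.

Field Y by 8520 ft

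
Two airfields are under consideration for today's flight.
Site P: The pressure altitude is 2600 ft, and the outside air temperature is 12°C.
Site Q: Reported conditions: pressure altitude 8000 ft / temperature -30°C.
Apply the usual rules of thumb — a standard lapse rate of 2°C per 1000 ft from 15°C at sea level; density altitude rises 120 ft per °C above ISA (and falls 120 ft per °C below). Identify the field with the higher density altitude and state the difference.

Site Q by 1656 ft

Site P: ISA temp = 9.8°C, deviation +2.2°C, DA = 2600 + 120 × 2.2 = 2864 ft.
Site Q: ISA temp = -1°C, deviation -29°C, DA = 8000 + 120 × (-29) = 4520 ft.
Site Q is higher by 4520 − 2864 = 1656 ft.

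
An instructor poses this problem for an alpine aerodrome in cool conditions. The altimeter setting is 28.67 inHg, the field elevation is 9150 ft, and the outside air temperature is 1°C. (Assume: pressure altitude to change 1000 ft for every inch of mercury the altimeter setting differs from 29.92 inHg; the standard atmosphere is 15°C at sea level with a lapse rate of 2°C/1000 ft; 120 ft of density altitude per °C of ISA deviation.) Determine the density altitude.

11216 ft

Pressure altitude = 9150 + (29.92 − 28.67) × 1000 = 9150 + (+1250) = 10400 ft.
ISA temperature at 10400 ft = 15 − 2 × (10400/1000) = -5.8°C.
ISA deviation = 1 − (-5.8) = +6.8°C.
Density altitude = 10400 + 120 × (6.8) = 11216 ft.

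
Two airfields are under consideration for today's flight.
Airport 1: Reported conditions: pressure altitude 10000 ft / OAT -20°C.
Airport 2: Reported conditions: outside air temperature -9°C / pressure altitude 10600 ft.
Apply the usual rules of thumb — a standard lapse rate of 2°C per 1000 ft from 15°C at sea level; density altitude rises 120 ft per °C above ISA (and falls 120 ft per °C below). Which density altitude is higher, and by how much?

Airport 2 by 2064 ft

Airport 1: ISA temp = -5°C, deviation -15°C, DA = 10000 + 120 × (-15) = 8200 ft.
Airport 2: ISA temp = -6.2°C, deviation -2.8°C, DA = 10600 + 120 × (-2.8) = 10264 ft.
Airport 2 is higher by 10264 − 8200 = 2064 ft.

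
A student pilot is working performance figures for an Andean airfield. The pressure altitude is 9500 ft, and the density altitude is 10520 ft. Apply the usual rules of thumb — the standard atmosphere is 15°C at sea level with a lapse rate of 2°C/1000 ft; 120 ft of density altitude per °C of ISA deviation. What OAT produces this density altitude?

Density altitude − pressure altitude = 10520 − 9500 = +1020 ft.
At 120 ft/°C that is an ISA deviation of 1020/120 = +8.5°C.
ISA temperature at 9500 ft = 15 − 2 × (9500/1000) = -4°C.
OAT = ISA + deviation = -4 + (+8.5) = 4.5°C.

4.5°C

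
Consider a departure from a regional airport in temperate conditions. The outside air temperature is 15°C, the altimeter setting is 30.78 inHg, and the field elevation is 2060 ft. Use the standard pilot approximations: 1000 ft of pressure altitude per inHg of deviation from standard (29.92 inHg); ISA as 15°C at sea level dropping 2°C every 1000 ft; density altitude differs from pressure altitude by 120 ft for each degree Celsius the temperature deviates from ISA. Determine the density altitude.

Pressure altitude = 2060 + (29.92 − 30.78) × 1000 = 2060 + (-860) = 1200 ft.
ISA temperature at 1200 ft = 15 − 2 × (1200/1000) = 12.6°C.
ISA deviation = 15 − 12.6 = +2.4°C.
Density altitude = 1200 + 120 × (2.4) = 1488 ft.

1488 ft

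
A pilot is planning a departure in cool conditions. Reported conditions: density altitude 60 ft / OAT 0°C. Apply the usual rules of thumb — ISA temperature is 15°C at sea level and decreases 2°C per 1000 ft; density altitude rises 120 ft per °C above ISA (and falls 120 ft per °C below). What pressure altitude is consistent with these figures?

DA = PA + 120 × (OAT − (15 − 2·PA/1000)) = PA + 120·OAT − 1800 + 0.24·PA = 1.24·PA + 120·OAT − 1800.
So 1.24·PA = 60 − 120 × 0 + 1800 = 1860.
PA = 1860 / 1.24 = 1500 ft.

1500 ft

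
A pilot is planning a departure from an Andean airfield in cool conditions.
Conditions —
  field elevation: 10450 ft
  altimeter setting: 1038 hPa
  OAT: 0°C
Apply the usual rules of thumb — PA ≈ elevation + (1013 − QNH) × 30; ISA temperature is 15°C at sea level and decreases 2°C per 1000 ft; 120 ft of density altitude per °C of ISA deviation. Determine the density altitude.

Pressure altitude = 10450 + (1013 − 1038) × 30 = 10450 + (-750) = 9700 ft.
ISA temperature at 9700 ft = 15 − 2 × (9700/1000) = -4.4°C.
ISA deviation = 0 − (-4.4) = +4.4°C.
Density altitude = 9700 + 120 × (4.4) = 10228 ft.

10228 ft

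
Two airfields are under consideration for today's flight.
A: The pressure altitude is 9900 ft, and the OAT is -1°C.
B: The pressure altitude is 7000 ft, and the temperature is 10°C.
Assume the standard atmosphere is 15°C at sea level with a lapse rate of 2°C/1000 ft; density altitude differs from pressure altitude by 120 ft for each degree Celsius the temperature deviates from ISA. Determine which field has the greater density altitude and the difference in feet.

A: ISA temp = -4.8°C, deviation +3.8°C, DA = 9900 + 120 × 3.8 = 10356 ft.
B: ISA temp = 1°C, deviation +9°C, DA = 7000 + 120 × 9 = 8080 ft.
A is higher by 10356 − 8080 = 2276 ft.

A by 2276 ft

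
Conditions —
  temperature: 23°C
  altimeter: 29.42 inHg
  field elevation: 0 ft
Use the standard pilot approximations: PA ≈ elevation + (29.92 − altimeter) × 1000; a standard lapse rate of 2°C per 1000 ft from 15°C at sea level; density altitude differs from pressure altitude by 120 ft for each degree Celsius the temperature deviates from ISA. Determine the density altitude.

1580 ft

Pressure altitude = 0 + (29.92 − 29.42) × 1000 = 0 + (+500) = 500 ft.
ISA temperature at 500 ft = 15 − 2 × (500/1000) = 14°C.
ISA deviation = 23 − 14 = +9°C.
Density altitude = 500 + 120 × (9) = 1580 ft.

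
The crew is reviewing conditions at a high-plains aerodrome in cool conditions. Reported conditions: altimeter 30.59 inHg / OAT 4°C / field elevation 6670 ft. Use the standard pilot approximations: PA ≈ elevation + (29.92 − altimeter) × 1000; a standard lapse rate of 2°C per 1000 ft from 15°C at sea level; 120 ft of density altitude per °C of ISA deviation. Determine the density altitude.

6120 ft

Pressure altitude = 6670 + (29.92 − 30.59) × 1000 = 6670 + (-670) = 6000 ft.
ISA temperature at 6000 ft = 15 − 2 × (6000/1000) = 3°C.
ISA deviation = 4 − 3 = +1°C.
Density altitude = 6000 + 120 × (1) = 6120 ft.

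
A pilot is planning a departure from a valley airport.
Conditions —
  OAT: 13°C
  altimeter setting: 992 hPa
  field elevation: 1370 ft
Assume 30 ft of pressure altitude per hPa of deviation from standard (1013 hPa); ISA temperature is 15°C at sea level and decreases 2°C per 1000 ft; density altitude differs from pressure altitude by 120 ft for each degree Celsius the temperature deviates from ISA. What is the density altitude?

Pressure altitude = 1370 + (1013 − 992) × 30 = 1370 + (+630) = 2000 ft.
ISA temperature at 2000 ft = 15 − 2 × (2000/1000) = 11°C.
ISA deviation = 13 − 11 = +2°C.
Density altitude = 2000 + 120 × (2) = 2240 ft.

2240 ft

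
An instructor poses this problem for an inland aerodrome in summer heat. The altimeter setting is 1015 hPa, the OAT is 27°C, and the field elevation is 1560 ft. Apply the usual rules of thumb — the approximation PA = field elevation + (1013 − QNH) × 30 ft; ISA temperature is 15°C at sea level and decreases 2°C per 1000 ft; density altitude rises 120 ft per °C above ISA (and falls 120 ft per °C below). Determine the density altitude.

Pressure altitude = 1560 + (1013 − 1015) × 30 = 1560 + (-60) = 1500 ft.
ISA temperature at 1500 ft = 15 − 2 × (1500/1000) = 12°C.
ISA deviation = 27 − 12 = +15°C.
Density altitude = 1500 + 120 × (15) = 3300 ft.

3300 ft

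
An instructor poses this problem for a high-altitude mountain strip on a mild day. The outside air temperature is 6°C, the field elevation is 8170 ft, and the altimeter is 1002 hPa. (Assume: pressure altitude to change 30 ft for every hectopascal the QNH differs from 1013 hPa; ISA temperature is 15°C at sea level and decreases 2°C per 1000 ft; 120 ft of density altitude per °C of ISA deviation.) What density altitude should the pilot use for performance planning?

9460 ft

Pressure altitude = 8170 + (1013 − 1002) × 30 = 8170 + (+330) = 8500 ft.
ISA temperature at 8500 ft = 15 − 2 × (8500/1000) = -2°C.
ISA deviation = 6 − (-2) = +8°C.
Density altitude = 8500 + 120 × (8) = 9460 ft.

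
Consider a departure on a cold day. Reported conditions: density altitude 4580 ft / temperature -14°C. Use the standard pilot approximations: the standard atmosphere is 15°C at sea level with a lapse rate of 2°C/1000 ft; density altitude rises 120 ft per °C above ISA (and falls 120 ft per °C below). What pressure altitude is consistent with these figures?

6500 ft

DA = PA + 120 × (OAT − (15 − 2·PA/1000)) = PA + 120·OAT − 1800 + 0.24·PA = 1.24·PA + 120·OAT − 1800.
So 1.24·PA = 4580 − 120 × (-14) + 1800 = 8060.
PA = 8060 / 1.24 = 6500 ft.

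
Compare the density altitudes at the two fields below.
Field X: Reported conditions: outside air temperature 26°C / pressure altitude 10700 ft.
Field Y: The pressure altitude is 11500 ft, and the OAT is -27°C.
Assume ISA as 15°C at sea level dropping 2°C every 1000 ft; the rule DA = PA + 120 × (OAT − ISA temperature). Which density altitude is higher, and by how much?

Field X by 5368 ft

Field X: ISA temp = -6.4°C, deviation +32.4°C, DA = 10700 + 120 × 32.4 = 14588 ft.
Field Y: ISA temp = -8°C, deviation -19°C, DA = 11500 + 120 × (-19) = 9220 ft.
Field X is higher by 14588 − 9220 = 5368 ft.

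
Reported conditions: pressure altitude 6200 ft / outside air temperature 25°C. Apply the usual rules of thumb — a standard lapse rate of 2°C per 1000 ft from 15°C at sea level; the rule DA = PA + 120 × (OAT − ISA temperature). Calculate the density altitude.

8888 ft

ISA temperature at 6200 ft = 15 − 2 × (6200/1000) = 2.6°C.
ISA deviation = 25 − 2.6 = +22.4°C.
Density altitude = 6200 + 120 × (22.4) = 6200 + (+2688) = 8888 ft.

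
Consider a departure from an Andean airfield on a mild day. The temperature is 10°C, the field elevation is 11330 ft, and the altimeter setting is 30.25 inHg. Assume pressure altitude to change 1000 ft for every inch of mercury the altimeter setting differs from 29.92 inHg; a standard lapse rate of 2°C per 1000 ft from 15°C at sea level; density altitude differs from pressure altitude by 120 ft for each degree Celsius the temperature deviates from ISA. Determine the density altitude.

Pressure altitude = 11330 + (29.92 − 30.25) × 1000 = 11330 + (-330) = 11000 ft.
ISA temperature at 11000 ft = 15 − 2 × (11000/1000) = -7°C.
ISA deviation = 10 − (-7) = +17°C.
Density altitude = 11000 + 120 × (17) = 13040 ft.

13040 ft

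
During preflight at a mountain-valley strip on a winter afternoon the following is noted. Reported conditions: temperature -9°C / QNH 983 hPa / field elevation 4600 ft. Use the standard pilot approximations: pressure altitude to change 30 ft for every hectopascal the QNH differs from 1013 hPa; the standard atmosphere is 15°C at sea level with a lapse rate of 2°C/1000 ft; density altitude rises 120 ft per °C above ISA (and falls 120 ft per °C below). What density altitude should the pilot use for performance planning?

3940 ft

Pressure altitude = 4600 + (1013 − 983) × 30 = 4600 + (+900) = 5500 ft.
ISA temperature at 5500 ft = 15 − 2 × (5500/1000) = 4°C.
ISA deviation = -9 − 4 = -13°C.
Density altitude = 5500 + 120 × (-13) = 3940 ft.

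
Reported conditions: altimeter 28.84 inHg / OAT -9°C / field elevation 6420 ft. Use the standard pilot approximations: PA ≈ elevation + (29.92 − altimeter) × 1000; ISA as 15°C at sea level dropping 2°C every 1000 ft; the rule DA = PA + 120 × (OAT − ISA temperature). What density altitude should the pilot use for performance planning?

Pressure altitude = 6420 + (29.92 − 28.84) × 1000 = 6420 + (+1080) = 7500 ft.
ISA temperature at 7500 ft = 15 − 2 × (7500/1000) = 0°C.
ISA deviation = -9 − 0 = -9°C.
Density altitude = 7500 + 120 × (-9) = 6420 ft.

6420 ft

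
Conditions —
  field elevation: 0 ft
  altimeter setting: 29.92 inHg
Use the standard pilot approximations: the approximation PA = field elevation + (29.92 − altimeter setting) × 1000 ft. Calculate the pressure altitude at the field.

0 ft

Pressure correction = (29.92 − 29.92) × 1000 = 0 ft.
Pressure altitude = 0 + (0) = 0 ft.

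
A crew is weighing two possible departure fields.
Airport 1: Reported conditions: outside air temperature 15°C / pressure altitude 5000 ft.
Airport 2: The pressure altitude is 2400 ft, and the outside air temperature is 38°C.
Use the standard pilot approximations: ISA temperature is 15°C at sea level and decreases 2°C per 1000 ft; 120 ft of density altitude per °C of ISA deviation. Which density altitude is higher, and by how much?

Airport 1: ISA temp = 5°C, deviation +10°C, DA = 5000 + 120 × 10 = 6200 ft.
Airport 2: ISA temp = 10.2°C, deviation +27.8°C, DA = 2400 + 120 × 27.8 = 5736 ft.
Airport 1 is higher by 6200 − 5736 = 464 ft.

Airport 1 by 464 ft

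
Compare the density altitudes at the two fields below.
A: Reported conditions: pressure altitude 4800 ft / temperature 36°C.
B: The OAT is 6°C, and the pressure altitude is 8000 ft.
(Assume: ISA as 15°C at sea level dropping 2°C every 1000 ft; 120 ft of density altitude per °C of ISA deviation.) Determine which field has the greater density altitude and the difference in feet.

A: ISA temp = 5.4°C, deviation +30.6°C, DA = 4800 + 120 × 30.6 = 8472 ft.
B: ISA temp = -1°C, deviation +7°C, DA = 8000 + 120 × 7 = 8840 ft.
B is higher by 8840 − 8472 = 368 ft.

B by 368 ft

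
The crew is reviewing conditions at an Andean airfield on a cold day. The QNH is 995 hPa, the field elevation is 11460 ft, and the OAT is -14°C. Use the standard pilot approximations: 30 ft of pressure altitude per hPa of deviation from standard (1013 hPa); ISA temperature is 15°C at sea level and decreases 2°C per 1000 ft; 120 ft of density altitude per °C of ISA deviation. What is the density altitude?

11400 ft

Pressure altitude = 11460 + (1013 − 995) × 30 = 11460 + (+540) = 12000 ft.
ISA temperature at 12000 ft = 15 − 2 × (12000/1000) = -9°C.
ISA deviation = -14 − (-9) = -5°C.
Density altitude = 12000 + 120 × (-5) = 11400 ft.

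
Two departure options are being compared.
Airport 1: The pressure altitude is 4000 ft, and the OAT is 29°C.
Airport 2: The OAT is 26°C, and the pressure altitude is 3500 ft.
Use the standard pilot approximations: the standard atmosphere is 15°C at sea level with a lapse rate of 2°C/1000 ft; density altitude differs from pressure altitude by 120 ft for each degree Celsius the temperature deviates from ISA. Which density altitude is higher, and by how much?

Airport 1 by 980 ft

Airport 1: ISA temp = 7°C, deviation +22°C, DA = 4000 + 120 × 22 = 6640 ft.
Airport 2: ISA temp = 8°C, deviation +18°C, DA = 3500 + 120 × 18 = 5660 ft.
Airport 1 is higher by 6640 − 5660 = 980 ft.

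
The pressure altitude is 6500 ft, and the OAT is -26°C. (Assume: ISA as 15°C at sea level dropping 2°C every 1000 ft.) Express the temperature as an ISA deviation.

ISA-28°C

ISA temperature at 6500 ft = 15 − 2 × (6500/1000) = 2°C.
Deviation = OAT − ISA = -26 − 2 = -28°C.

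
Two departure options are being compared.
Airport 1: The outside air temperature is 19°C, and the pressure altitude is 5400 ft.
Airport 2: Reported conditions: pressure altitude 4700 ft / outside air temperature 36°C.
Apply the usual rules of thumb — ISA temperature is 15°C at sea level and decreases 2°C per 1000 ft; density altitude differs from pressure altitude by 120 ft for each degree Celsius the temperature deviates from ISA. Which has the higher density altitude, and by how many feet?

Airport 1: ISA temp = 4.2°C, deviation +14.8°C, DA = 5400 + 120 × 14.8 = 7176 ft.
Airport 2: ISA temp = 5.6°C, deviation +30.4°C, DA = 4700 + 120 × 30.4 = 8348 ft.
Airport 2 is higher by 8348 − 7176 = 1172 ft.

Airport 2 by 1172 ft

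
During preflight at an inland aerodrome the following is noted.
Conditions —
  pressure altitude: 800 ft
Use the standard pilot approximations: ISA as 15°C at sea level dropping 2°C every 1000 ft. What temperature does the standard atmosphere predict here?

ISA temperature = 15 − 2 × (800/1000) = 15 − 1.6 = 13.4°C.

13.4°C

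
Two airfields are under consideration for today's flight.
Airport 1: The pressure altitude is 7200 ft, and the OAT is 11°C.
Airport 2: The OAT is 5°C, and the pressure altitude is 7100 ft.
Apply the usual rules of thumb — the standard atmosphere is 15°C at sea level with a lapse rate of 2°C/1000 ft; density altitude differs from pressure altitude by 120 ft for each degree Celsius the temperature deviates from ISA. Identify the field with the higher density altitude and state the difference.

Airport 1: ISA temp = 0.6°C, deviation +10.4°C, DA = 7200 + 120 × 10.4 = 8448 ft.
Airport 2: ISA temp = 0.8°C, deviation +4.2°C, DA = 7100 + 120 × 4.2 = 7604 ft.
Airport 1 is higher by 8448 − 7604 = 844 ft.

Airport 1 by 844 ft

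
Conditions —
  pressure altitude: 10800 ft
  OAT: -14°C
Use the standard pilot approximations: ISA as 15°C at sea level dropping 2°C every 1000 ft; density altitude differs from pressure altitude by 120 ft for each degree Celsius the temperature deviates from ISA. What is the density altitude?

ISA temperature at 10800 ft = 15 − 2 × (10800/1000) = -6.6°C.
ISA deviation = -14 − (-6.6) = -7.4°C.
Density altitude = 10800 + 120 × (-7.4) = 10800 + (-888) = 9912 ft.

9912 ft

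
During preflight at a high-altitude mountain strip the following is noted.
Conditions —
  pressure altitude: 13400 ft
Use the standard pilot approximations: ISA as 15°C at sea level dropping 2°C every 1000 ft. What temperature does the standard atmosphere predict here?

-11.8°C

ISA temperature = 15 − 2 × (13400/1000) = 15 − 26.8 = -11.8°C.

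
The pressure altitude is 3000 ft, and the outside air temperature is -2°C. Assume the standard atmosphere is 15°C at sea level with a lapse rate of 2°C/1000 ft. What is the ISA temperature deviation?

ISA temperature at 3000 ft = 15 − 2 × (3000/1000) = 9°C.
Deviation = OAT − ISA = -2 − 9 = -11°C.

ISA-11°C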